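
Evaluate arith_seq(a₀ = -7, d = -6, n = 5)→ a_0 = -7 + 0*-6 = -7
a_1 = -7 + 1*-6 = -13
a_2 = -7 + 2*-6 = -19
...
= [-7, -13, -19, -25, -31]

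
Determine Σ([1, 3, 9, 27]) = 1 + 3 + 9 + 27
= 40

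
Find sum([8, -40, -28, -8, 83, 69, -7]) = 8 + (-40) + (-28) + (-8) + 83 + 69 + (-7)
= 77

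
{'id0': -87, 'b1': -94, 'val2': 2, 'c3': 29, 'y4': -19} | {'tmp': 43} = {'id0': -87, 'b1': -94, 'val2': 2, 'c3': 29, 'y4': -19, 'tmp': 43}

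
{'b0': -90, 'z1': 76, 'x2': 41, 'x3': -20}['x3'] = -20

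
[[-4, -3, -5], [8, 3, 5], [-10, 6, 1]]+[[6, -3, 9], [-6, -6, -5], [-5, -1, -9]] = [[2, -6, 4], [2, -3, 0], [-15, 5, -8]]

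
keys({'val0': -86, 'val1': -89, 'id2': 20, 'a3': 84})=['val0', 'val1', 'id2', 'a3']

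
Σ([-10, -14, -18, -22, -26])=(-10) + (-14) + (-18) + (-22) + (-26)
= -90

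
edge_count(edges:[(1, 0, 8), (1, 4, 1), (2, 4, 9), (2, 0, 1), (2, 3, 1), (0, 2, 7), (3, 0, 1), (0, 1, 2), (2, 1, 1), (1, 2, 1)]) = 10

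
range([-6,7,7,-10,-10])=17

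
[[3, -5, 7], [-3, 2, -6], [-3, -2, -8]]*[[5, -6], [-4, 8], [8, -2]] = [[91, -72], [-71, 46], [-71, 18]]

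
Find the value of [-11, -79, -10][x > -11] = [-10]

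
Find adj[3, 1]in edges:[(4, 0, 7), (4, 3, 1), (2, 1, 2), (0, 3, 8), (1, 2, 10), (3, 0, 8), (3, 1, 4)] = 4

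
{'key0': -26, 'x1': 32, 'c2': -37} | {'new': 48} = {'key0': -26, 'x1': 32, 'c2': -37, 'new': 48}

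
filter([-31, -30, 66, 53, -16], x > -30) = [66, 53, -16]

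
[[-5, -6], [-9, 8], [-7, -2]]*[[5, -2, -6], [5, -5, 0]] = [[-55, 40, 30], [-5, -22, 54], [-45, 24, 42]]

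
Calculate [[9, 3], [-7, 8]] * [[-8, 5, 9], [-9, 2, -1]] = C[0][0] = (9)*(-8) + (3)*(-9) = -99
C[0][1] = (9)*(5) + (3)*(2) = 51
C[0][2] = (9)*(9) + (3)*(-1) = 78
C[1][0] = (-7)*(-8) + (8)*(-9) = -16
C[1][1] = (-7)*(5) + (8)*(2) = -19
C[1][2] = (-7)*(9) + (8)*(-1) = -71
= [[-99, 51, 78], [-16, -19, -71]]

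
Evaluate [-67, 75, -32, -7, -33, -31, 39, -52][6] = 39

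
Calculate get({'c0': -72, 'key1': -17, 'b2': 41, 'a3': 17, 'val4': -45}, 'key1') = -17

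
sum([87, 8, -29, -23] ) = 87 + 8 + (-29) + (-23)
= 43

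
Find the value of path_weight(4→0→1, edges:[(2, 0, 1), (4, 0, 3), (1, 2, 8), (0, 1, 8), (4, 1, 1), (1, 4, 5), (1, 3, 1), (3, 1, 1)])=w(4→0)=3 + w(0→1)=8
= 11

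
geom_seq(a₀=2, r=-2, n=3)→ [2, -4, 8]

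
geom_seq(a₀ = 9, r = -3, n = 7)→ a_0 = 9*(-3)^0 = 9
a_1 = 9*(-3)^1 = -27
a_2 = 9*(-3)^2 = 81
...
= [9, -27, 81, -243, 729, -2187, 6561]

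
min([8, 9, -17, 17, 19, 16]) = -17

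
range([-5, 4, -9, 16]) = 25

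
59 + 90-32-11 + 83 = 189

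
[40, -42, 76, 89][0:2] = [40, -42]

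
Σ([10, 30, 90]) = 130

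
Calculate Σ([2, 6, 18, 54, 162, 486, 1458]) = 2186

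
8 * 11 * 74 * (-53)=-345136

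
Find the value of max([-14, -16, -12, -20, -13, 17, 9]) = 17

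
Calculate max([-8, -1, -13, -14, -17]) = -1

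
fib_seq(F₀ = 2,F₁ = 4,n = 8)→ F_2 = F_1 + F_0 = 6
F_3 = F_2 + F_1 = 10
F_4 = F_3 + F_2 = 16
...
= [2, 4, 6, 10, 16, 26, 42, 68]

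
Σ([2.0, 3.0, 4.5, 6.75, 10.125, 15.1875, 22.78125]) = 2.0 + 3.0 + 4.5 + 6.75 + 10.125 + 15.1875 + 22.78125
= 64.34375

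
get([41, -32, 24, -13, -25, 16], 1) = -32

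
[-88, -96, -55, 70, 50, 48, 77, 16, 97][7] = 16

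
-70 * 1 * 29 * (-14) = 28420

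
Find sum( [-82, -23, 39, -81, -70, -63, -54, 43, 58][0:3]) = -66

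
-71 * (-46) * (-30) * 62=-6074760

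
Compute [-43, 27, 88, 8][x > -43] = keep x where x > -43: -43✗, 27✓, 88✓, 8✓
= [27, 88, 8]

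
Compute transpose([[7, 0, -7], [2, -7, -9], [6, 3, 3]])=[[7, 2, 6], [0, -7, 3], [-7, -9, 3]]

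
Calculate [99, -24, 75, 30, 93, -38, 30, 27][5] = -38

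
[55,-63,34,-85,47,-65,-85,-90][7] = -90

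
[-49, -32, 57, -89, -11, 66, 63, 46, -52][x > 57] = keep x where x > 57: -49✗, -32✗, 57✗, -89✗, -11✗, 66✓, 63✓, 46✗, -52✗
= [66, 63]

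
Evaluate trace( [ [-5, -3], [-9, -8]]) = diagonal: (-5) + (-8)
= -13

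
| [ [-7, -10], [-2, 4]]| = (-7)*(4) - (-10)*(-2)
= -48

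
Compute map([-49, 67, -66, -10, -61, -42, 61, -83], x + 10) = -49+10=-39, 67+10=77, -66+10=-56, -10+10=0, -61+10=-51, -42+10=-32, 61+10=71, -83+10=-73
= [-39, 77, -56, 0, -51, -32, 71, -73]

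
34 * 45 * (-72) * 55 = -6058800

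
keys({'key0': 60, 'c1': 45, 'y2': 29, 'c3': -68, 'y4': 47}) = ['key0', 'c1', 'y2', 'c3', 'y4']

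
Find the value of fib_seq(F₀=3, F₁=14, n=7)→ F_2 = F_1 + F_0 = 17
F_3 = F_2 + F_1 = 31
F_4 = F_3 + F_2 = 48
...
= [3, 14, 17, 31, 48, 79, 127]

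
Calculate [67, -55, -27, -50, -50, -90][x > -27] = [67]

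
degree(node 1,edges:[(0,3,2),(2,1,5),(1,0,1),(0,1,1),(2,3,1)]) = 3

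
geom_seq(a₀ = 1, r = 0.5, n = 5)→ [1.0, 0.5, 0.25, 0.125, 0.0625]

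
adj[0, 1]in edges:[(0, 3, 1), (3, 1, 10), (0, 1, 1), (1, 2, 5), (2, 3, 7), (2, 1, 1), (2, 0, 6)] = 1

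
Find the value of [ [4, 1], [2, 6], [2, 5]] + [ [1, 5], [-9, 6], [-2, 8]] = [[5, 6], [-7, 12], [0, 13]]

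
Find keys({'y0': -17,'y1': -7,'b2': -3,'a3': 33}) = ['y0', 'y1', 'b2', 'a3']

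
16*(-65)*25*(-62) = 1612000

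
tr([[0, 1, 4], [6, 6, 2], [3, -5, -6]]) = diagonal: 0 + 6 + (-6)
= 0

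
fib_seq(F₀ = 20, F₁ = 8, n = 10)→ F_2 = F_1 + F_0 = 28
F_3 = F_2 + F_1 = 36
F_4 = F_3 + F_2 = 64
...
= [20, 8, 28, 36, 64, 100, 164, 264, 428, 692]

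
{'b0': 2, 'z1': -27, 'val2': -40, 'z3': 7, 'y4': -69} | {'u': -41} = {'b0': 2, 'z1': -27, 'val2': -40, 'z3': 7, 'y4': -69, 'u': -41}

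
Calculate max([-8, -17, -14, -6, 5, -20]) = 5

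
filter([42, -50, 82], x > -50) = [42, 82]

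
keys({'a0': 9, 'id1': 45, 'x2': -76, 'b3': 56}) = ['a0', 'id1', 'x2', 'b3']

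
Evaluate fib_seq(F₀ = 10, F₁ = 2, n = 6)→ [10, 2, 12, 14, 26, 40]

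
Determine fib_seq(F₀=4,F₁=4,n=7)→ F_2 = F_1 + F_0 = 8
F_3 = F_2 + F_1 = 12
F_4 = F_3 + F_2 = 20
...
= [4, 4, 8, 12, 20, 32, 52]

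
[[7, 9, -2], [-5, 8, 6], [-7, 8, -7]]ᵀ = [[7, -5, -7], [9, 8, 8], [-2, 6, -7]]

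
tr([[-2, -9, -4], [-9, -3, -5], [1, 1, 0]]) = diagonal: (-2) + (-3) + 0
= -5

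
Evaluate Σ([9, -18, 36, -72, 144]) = 99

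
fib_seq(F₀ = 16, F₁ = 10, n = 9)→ [16, 10, 26, 36, 62, 98, 160, 258, 418]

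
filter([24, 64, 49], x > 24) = keep x where x > 24: 24✗, 64✓, 49✓
= [64, 49]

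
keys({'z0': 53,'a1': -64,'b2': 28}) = ['z0', 'a1', 'b2']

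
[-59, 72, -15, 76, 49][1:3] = [72, -15]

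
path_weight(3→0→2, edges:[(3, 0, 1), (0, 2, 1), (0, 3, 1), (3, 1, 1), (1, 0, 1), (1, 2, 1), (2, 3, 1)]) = 2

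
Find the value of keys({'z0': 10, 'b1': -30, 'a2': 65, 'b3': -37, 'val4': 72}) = ['z0', 'b1', 'a2', 'b3', 'val4']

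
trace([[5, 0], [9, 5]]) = diagonal: 5 + 5
= 10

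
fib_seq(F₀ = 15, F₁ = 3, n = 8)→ [15, 3, 18, 21, 39, 60, 99, 159]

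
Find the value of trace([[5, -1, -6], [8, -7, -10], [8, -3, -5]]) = -7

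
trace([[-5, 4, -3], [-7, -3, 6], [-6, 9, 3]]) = -5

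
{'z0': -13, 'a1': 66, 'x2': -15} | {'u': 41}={'z0': -13, 'a1': 66, 'x2': -15, 'u': 41}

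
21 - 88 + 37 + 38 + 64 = 72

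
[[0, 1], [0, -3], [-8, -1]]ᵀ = [[0, 0, -8], [1, -3, -1]]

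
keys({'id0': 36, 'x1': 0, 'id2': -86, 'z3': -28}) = ['id0', 'x1', 'id2', 'z3']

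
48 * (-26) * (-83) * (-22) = -2278848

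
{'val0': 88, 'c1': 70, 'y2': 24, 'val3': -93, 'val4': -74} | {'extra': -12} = {'val0': 88, 'c1': 70, 'y2': 24, 'val3': -93, 'val4': -74, 'extra': -12}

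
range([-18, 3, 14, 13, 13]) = 32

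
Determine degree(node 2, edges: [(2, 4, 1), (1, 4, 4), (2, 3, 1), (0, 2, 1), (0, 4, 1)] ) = incident: (2,4), (2,3), (0,2)
= 3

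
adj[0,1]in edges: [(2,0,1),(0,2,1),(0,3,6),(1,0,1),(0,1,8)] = 8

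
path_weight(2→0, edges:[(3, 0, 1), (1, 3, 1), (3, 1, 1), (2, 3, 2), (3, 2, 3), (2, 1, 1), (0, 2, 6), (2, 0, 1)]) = w(2→0)=1
= 1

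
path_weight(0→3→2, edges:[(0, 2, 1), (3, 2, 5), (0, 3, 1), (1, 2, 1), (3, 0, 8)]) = 6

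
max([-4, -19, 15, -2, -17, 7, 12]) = 15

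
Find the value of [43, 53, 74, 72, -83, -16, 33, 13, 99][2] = 74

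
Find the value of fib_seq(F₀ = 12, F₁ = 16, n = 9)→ F_2 = F_1 + F_0 = 28
F_3 = F_2 + F_1 = 44
F_4 = F_3 + F_2 = 72
...
= [12, 16, 28, 44, 72, 116, 188, 304, 492]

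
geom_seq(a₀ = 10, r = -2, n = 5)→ a_0 = 10*(-2)^0 = 10
a_1 = 10*(-2)^1 = -20
a_2 = 10*(-2)^2 = 40
...
= [10, -20, 40, -80, 160]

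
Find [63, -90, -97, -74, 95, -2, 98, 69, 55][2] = -97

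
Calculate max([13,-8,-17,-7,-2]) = 13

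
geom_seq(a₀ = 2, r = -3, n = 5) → a_0 = 2*(-3)^0 = 2
a_1 = 2*(-3)^1 = -6
a_2 = 2*(-3)^2 = 18
...
= [2, -6, 18, -54, 162]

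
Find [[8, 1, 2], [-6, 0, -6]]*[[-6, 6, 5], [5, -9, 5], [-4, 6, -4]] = C[0][0] = (8)*(-6) + (1)*(5) + (2)*(-4) = -51
C[0][1] = (8)*(6) + (1)*(-9) + (2)*(6) = 51
C[0][2] = (8)*(5) + (1)*(5) + (2)*(-4) = 37
C[1][0] = (-6)*(-6) + (0)*(5) + (-6)*(-4) = 60
C[1][1] = (-6)*(6) + (0)*(-9) + (-6)*(6) = -72
C[1][2] = (-6)*(5) + (0)*(5) + (-6)*(-4) = -6
= [[-51, 51, 37], [60, -72, -6]]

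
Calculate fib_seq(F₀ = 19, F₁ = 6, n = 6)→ [19, 6, 25, 31, 56, 87]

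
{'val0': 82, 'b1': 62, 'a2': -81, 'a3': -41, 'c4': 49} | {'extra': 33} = {'val0': 82, 'b1': 62, 'a2': -81, 'a3': -41, 'c4': 49, 'extra': 33}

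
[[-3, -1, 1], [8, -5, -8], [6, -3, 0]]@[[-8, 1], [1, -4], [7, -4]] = [[30, -3], [-125, 60], [-51, 18]]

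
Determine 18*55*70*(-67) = -4643100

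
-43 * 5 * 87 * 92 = -1720860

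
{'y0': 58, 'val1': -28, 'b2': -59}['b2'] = -59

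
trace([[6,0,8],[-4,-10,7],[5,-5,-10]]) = -14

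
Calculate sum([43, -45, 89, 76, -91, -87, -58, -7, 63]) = 43 + (-45) + 89 + 76 + (-91) + (-87) + (-58) + (-7) + 63
= -17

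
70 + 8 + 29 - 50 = 57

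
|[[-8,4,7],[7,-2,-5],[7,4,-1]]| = 6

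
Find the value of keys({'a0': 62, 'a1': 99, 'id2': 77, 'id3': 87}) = ['a0', 'a1', 'id2', 'id3']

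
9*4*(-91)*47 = -153972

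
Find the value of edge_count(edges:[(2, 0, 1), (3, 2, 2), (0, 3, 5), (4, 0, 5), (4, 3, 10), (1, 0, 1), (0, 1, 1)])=7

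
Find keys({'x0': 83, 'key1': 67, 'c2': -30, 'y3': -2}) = ['x0', 'key1', 'c2', 'y3']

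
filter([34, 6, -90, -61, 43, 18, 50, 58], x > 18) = keep x where x > 18: 34✓, 6✗, -90✗, -61✗, 43✓, 18✗, 50✓, 58✓
= [34, 43, 50, 58]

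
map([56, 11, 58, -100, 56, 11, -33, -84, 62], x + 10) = [66, 21, 68, -90, 66, 21, -23, -74, 72]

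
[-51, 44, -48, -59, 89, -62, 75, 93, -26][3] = -59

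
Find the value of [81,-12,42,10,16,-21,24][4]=16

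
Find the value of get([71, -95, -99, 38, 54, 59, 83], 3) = 38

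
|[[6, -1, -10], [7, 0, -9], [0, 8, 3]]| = (1)*(6)*det([[0, -9], [8, 3]]) + (-1)*(-1)*det([[7, -9], [0, 3]]) + (1)*(-10)*det([[7, 0], [0, 8]])
= 432 + 21 + -560
= -107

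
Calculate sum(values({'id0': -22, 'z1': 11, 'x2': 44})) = 33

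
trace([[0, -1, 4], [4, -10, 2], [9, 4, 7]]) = diagonal: 0 + (-10) + 7
= -3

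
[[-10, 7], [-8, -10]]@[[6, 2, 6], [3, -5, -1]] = [[-39, -55, -67], [-78, 34, -38]]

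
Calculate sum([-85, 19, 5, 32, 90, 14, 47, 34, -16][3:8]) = slice → [32, 90, 14, 47, 34]
32 + 90 + 14 + 47 + 34
= 217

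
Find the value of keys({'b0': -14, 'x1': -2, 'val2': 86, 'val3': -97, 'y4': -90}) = ['b0', 'x1', 'val2', 'val3', 'y4']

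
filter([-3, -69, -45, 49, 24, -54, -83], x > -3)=[49, 24]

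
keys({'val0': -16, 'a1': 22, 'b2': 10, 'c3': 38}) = ['val0', 'a1', 'b2', 'c3']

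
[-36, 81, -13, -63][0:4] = [-36, 81, -13, -63]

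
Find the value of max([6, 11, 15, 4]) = 15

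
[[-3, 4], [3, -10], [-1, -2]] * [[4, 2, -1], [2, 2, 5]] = [[-4, 2, 23], [-8, -14, -53], [-8, -6, -9]]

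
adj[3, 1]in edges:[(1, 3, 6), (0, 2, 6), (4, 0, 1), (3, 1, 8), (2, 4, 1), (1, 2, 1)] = 8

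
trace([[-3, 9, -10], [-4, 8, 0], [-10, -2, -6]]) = diagonal: (-3) + 8 + (-6)
= -1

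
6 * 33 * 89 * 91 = 1603602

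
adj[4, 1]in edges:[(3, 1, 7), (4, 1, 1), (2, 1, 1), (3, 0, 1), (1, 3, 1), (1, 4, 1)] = 1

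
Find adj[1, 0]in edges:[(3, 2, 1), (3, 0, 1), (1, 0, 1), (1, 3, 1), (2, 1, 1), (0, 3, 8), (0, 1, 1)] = 1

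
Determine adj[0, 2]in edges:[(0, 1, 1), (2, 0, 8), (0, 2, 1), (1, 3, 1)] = 1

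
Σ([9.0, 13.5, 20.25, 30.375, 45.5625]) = 118.6875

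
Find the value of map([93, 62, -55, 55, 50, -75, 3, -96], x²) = [8649, 3844, 3025, 3025, 2500, 5625, 9, 9216]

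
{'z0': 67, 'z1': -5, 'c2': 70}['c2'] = 70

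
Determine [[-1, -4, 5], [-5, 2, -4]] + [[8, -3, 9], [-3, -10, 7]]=[[7, -7, 14], [-8, -8, 3]]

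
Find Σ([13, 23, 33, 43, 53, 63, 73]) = 13 + 23 + 33 + 43 + 53 + 63 + 73
= 301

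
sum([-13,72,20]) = 79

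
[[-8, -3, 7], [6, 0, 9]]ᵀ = [[-8, 6], [-3, 0], [7, 9]]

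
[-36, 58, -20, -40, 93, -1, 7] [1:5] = [58, -20, -40, 93]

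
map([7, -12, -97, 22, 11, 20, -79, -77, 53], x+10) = 7+10=17, -12+10=-2, -97+10=-87, 22+10=32, 11+10=21, 20+10=30, -79+10=-69, -77+10=-67, 53+10=63
= [17, -2, -87, 32, 21, 30, -69, -67, 63]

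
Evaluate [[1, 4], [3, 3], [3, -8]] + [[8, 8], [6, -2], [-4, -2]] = [[9, 12], [9, 1], [-1, -10]]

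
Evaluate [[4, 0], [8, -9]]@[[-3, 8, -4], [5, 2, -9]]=C[0][0] = (4)*(-3) + (0)*(5) = -12
C[0][1] = (4)*(8) + (0)*(2) = 32
C[0][2] = (4)*(-4) + (0)*(-9) = -16
C[1][0] = (8)*(-3) + (-9)*(5) = -69
C[1][1] = (8)*(8) + (-9)*(2) = 46
C[1][2] = (8)*(-4) + (-9)*(-9) = 49
= [[-12, 32, -16], [-69, 46, 49]]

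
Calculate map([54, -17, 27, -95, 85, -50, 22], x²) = (54)²=2916, (-17)²=289, (27)²=729, (-95)²=9025, (85)²=7225, (-50)²=2500, (22)²=484
= [2916, 289, 729, 9025, 7225, 2500, 484]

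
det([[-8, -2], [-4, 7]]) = -64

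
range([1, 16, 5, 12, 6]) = 15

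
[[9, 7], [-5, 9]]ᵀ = [[9, -5], [7, 9]]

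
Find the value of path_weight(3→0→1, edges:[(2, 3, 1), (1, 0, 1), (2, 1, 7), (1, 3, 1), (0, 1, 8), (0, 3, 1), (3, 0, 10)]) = w(3→0)=10 + w(0→1)=8
= 18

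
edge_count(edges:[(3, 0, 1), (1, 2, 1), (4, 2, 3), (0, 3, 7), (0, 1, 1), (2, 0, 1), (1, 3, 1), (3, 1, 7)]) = 8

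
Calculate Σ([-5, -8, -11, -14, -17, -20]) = (-5) + (-8) + (-11) + (-14) + (-17) + (-20)
= -75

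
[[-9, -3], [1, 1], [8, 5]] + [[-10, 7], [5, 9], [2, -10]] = [[-19, 4], [6, 10], [10, -5]]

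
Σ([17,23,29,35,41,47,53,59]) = 17 + 23 + 29 + 35 + 41 + 47 + 53 + 59
= 304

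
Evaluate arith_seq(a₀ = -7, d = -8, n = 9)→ a_0 = -7 + 0*-8 = -7
a_1 = -7 + 1*-8 = -15
a_2 = -7 + 2*-8 = -23
...
= [-7, -15, -23, -31, -39, -47, -55, -63, -71]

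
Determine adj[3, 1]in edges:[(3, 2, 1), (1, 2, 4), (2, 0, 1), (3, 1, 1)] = 1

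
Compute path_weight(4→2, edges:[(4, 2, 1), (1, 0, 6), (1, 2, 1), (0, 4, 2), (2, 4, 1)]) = w(4→2)=1
= 1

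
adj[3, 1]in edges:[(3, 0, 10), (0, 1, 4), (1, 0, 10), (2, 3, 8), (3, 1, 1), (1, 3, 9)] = 1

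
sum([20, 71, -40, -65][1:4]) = -34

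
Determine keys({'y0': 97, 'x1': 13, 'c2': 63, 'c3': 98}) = ['y0', 'x1', 'c2', 'c3']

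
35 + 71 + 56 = 162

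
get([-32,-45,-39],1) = -45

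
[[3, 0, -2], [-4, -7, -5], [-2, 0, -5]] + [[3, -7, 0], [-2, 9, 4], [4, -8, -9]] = [[6, -7, -2], [-6, 2, -1], [2, -8, -14]]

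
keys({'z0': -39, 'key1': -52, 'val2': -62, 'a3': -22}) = ['z0', 'key1', 'val2', 'a3']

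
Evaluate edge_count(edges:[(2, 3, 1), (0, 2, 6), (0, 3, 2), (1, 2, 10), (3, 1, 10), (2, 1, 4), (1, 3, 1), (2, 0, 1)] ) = 8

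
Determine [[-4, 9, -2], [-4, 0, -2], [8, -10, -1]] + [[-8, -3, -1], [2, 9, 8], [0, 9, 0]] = [[-12, 6, -3], [-2, 9, 6], [8, -1, -1]]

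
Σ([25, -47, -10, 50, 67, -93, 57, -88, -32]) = -71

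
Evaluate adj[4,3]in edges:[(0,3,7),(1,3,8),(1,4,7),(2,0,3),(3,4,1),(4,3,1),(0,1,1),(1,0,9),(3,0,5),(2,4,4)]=1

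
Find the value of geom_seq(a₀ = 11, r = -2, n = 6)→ a_0 = 11*(-2)^0 = 11
a_1 = 11*(-2)^1 = -22
a_2 = 11*(-2)^2 = 44
...
= [11, -22, 44, -88, 176, -352]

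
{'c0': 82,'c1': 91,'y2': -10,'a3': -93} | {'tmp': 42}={'c0': 82, 'c1': 91, 'y2': -10, 'a3': -93, 'tmp': 42}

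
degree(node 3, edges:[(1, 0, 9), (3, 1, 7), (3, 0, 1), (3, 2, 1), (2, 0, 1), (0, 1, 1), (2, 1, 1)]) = incident: (3,1), (3,0), (3,2)
= 3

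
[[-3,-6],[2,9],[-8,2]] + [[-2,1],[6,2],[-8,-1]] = [[-5, -5], [8, 11], [-16, 1]]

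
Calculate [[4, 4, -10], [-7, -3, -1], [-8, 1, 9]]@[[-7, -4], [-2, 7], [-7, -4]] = [[34, 52], [62, 11], [-9, 3]]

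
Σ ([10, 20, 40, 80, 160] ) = 310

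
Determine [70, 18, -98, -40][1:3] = [18, -98]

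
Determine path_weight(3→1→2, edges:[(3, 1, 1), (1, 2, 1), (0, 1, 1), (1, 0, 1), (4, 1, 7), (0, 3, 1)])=w(3→1)=1 + w(1→2)=1
= 2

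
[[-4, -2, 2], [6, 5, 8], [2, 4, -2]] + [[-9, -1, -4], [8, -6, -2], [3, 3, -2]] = [[-13, -3, -2], [14, -1, 6], [5, 7, -4]]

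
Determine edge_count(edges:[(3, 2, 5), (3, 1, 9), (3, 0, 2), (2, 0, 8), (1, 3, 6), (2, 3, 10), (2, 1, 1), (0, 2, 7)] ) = 8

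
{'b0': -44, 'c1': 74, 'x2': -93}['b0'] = -44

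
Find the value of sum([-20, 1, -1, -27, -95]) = -142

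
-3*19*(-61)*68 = 236436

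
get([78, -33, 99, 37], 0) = 78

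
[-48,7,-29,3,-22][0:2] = [-48, 7]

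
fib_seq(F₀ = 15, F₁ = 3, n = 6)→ F_2 = F_1 + F_0 = 18
F_3 = F_2 + F_1 = 21
F_4 = F_3 + F_2 = 39
...
= [15, 3, 18, 21, 39, 60]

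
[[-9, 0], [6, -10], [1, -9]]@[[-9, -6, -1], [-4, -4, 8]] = [[81, 54, 9], [-14, 4, -86], [27, 30, -73]]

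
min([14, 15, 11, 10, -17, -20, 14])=-20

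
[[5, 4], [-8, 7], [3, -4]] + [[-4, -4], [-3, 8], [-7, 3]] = [[1, 0], [-11, 15], [-4, -1]]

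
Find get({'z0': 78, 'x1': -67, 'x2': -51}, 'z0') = 78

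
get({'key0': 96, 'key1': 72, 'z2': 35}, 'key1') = 72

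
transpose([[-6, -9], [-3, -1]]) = [[-6, -3], [-9, -1]]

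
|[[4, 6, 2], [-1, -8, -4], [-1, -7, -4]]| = 14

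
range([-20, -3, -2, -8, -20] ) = 18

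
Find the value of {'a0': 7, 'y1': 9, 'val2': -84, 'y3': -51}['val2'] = -84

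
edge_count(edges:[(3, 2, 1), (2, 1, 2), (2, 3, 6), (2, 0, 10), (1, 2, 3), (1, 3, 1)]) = 6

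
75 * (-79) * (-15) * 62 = 5510250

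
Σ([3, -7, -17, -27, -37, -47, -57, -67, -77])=-333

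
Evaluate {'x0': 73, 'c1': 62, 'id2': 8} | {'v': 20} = {'x0': 73, 'c1': 62, 'id2': 8, 'v': 20}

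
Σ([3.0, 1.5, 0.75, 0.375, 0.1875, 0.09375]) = 5.90625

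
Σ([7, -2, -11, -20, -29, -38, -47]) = 7 + (-2) + (-11) + (-20) + (-29) + (-38) + (-47)
= -140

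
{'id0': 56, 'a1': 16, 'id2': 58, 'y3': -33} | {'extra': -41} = {'id0': 56, 'a1': 16, 'id2': 58, 'y3': -33, 'extra': -41}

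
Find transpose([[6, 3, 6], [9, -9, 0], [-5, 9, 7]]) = [[6, 9, -5], [3, -9, 9], [6, 0, 7]]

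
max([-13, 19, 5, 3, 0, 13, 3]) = 19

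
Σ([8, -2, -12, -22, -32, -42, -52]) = -154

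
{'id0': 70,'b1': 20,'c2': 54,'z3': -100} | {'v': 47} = {'id0': 70, 'b1': 20, 'c2': 54, 'z3': -100, 'v': 47}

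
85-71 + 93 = 107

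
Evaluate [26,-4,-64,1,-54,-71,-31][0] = 26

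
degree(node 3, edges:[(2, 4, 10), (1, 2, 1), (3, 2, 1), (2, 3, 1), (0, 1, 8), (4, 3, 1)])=incident: (3,2), (2,3), (4,3)
= 3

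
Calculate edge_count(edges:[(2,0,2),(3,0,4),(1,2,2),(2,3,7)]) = 4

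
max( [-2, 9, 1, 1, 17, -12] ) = 17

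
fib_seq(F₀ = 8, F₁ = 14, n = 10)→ [8, 14, 22, 36, 58, 94, 152, 246, 398, 644]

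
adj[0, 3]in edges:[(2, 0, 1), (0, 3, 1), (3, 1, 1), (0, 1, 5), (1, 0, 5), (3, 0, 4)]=1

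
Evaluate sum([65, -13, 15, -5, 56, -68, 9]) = 59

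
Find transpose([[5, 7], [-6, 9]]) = [[5, -6], [7, 9]]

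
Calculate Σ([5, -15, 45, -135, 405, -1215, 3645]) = 5 + -15 + 45 + -135 + 405 + -1215 + 3645
= 2735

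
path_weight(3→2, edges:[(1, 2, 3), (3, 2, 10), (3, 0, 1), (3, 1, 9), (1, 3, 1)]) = w(3→2)=10
= 10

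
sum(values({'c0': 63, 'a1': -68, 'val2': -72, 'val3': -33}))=-110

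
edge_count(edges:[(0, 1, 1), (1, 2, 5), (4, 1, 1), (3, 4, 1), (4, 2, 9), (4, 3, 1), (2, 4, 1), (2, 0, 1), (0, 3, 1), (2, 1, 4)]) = 10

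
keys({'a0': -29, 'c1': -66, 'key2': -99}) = ['a0', 'c1', 'key2']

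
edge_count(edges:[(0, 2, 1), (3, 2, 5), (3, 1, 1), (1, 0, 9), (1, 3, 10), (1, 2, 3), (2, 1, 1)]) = 7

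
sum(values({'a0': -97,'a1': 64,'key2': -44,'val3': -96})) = -173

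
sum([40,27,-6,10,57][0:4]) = 71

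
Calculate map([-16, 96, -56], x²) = [256, 9216, 3136]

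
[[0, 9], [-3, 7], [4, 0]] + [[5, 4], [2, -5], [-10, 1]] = [[5, 13], [-1, 2], [-6, 1]]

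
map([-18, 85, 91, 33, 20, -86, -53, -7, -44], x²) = (-18)²=324, (85)²=7225, (91)²=8281, (33)²=1089, (20)²=400, (-86)²=7396, (-53)²=2809, (-7)²=49, (-44)²=1936
= [324, 7225, 8281, 1089, 400, 7396, 2809, 49, 1936]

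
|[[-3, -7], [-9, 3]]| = -72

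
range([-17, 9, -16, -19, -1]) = 28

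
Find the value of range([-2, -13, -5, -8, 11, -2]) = 24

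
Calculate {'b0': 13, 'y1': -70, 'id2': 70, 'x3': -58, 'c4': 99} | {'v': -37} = {'b0': 13, 'y1': -70, 'id2': 70, 'x3': -58, 'c4': 99, 'v': -37}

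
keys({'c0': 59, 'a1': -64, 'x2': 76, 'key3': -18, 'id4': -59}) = ['c0', 'a1', 'x2', 'key3', 'id4']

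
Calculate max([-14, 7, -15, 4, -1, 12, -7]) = 12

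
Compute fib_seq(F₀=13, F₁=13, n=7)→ F_2 = F_1 + F_0 = 26
F_3 = F_2 + F_1 = 39
F_4 = F_3 + F_2 = 65
...
= [13, 13, 26, 39, 65, 104, 169]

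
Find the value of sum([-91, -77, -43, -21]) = (-91) + (-77) + (-43) + (-21)
= -232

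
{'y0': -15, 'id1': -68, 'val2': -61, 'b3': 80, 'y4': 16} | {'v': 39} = {'y0': -15, 'id1': -68, 'val2': -61, 'b3': 80, 'y4': 16, 'v': 39}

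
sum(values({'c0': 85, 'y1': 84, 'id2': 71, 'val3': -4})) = 85 + 84 + 71 + (-4)
= 236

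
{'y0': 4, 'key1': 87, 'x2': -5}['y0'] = 4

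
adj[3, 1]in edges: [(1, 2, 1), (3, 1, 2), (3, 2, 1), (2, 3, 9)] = 2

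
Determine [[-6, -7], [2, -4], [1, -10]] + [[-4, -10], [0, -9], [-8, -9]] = [[-10, -17], [2, -13], [-7, -19]]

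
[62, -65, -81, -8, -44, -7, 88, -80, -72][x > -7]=keep x where x > -7: 62✓, -65✗, -81✗, -8✗, -44✗, -7✗, 88✓, -80✗, -72✗
= [62, 88]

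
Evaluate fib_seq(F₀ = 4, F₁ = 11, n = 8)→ [4, 11, 15, 26, 41, 67, 108, 175]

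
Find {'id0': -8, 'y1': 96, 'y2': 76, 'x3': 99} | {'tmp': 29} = {'id0': -8, 'y1': 96, 'y2': 76, 'x3': 99, 'tmp': 29}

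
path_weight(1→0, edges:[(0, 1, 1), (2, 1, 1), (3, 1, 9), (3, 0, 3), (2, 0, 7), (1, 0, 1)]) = 1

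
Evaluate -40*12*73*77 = -2698080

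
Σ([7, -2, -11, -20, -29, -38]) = 7 + (-2) + (-11) + (-20) + (-29) + (-38)
= -93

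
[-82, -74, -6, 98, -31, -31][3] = 98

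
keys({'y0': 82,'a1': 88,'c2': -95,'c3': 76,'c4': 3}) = ['y0', 'a1', 'c2', 'c3', 'c4']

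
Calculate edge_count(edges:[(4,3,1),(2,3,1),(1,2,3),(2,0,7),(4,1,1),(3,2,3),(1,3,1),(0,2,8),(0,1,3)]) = 9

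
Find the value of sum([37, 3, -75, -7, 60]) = 37 + 3 + (-75) + (-7) + 60
= 18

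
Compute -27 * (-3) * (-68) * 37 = -203796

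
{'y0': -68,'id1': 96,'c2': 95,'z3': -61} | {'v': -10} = {'y0': -68, 'id1': 96, 'c2': 95, 'z3': -61, 'v': -10}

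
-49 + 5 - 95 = -139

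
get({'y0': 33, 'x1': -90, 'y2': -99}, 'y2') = -99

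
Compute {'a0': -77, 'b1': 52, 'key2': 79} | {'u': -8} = {'a0': -77, 'b1': 52, 'key2': 79, 'u': -8}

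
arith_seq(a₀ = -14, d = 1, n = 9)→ [-14, -13, -12, -11, -10, -9, -8, -7, -6]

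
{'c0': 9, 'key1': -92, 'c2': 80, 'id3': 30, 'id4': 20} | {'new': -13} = {'c0': 9, 'key1': -92, 'c2': 80, 'id3': 30, 'id4': 20, 'new': -13}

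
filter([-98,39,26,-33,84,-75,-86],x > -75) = [39, 26, -33, 84]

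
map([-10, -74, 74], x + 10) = -10+10=0, -74+10=-64, 74+10=84
= [0, -64, 84]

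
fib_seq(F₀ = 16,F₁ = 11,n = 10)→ F_2 = F_1 + F_0 = 27
F_3 = F_2 + F_1 = 38
F_4 = F_3 + F_2 = 65
...
= [16, 11, 27, 38, 65, 103, 168, 271, 439, 710]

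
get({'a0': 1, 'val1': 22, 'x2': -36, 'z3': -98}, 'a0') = 1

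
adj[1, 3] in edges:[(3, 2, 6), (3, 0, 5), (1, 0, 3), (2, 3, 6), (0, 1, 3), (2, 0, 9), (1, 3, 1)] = 1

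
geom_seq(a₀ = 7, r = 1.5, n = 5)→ a_0 = 7*1.5^0 = 7.0
a_1 = 7*1.5^1 = 10.5
a_2 = 7*1.5^2 = 15.75
...
= [7.0, 10.5, 15.75, 23.625, 35.4375]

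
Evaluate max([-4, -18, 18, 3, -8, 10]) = 18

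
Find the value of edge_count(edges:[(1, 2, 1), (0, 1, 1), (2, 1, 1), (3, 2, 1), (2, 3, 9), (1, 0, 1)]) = 6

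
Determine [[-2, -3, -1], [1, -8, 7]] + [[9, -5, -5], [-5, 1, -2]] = [[7, -8, -6], [-4, -7, 5]]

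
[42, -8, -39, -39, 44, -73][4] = 44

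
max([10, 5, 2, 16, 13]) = 16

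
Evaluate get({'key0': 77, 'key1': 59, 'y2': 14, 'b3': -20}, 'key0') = 77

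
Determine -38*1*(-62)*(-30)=-70680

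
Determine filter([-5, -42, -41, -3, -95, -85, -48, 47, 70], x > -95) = [-5, -42, -41, -3, -85, -48, 47, 70]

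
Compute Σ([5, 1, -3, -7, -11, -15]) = -30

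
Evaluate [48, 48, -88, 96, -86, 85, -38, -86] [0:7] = [48, 48, -88, 96, -86, 85, -38]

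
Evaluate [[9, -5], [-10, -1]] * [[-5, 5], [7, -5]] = [[-80, 70], [43, -45]]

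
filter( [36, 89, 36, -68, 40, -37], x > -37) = keep x where x > -37: 36✓, 89✓, 36✓, -68✗, 40✓, -37✗
= [36, 89, 36, 40]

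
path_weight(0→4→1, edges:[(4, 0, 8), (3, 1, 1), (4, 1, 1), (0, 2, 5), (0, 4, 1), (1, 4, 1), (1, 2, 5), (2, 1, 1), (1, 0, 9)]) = w(0→4)=1 + w(4→1)=1
= 2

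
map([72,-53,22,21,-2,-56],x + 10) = [82, -43, 32, 31, 8, -46]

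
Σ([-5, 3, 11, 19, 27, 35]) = 90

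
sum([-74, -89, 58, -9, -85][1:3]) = slice → [-89, 58]
(-89) + 58
= -31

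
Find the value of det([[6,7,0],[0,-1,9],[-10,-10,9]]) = -144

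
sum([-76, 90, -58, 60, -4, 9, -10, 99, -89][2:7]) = -3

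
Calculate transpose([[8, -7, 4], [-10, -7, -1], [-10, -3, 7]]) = [[8, -10, -10], [-7, -7, -3], [4, -1, 7]]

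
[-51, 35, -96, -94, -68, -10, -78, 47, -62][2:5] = [-96, -94, -68]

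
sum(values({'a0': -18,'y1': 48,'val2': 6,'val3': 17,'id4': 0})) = (-18) + 48 + 6 + 17 + 0
= 53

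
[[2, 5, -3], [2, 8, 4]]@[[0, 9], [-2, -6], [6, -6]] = [[-28, 6], [8, -54]]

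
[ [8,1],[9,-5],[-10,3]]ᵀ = [[8, 9, -10], [1, -5, 3]]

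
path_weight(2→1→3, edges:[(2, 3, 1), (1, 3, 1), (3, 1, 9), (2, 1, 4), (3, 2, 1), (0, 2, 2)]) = w(2→1)=4 + w(1→3)=1
= 5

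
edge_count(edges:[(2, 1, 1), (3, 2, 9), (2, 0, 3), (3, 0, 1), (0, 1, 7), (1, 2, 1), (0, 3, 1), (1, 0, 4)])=8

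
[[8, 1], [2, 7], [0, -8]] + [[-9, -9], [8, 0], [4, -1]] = [[-1, -8], [10, 7], [4, -9]]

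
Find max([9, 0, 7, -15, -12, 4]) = 9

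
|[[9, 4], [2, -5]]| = -53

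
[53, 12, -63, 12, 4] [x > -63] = keep x where x > -63: 53✓, 12✓, -63✗, 12✓, 4✓
= [53, 12, 12, 4]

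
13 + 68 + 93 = 174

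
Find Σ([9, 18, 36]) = 63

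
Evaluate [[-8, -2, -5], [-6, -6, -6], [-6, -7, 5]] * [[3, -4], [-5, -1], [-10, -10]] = C[0][0] = (-8)*(3) + (-2)*(-5) + (-5)*(-10) = 36
C[0][1] = (-8)*(-4) + (-2)*(-1) + (-5)*(-10) = 84
C[1][0] = (-6)*(3) + (-6)*(-5) + (-6)*(-10) = 72
C[1][1] = (-6)*(-4) + (-6)*(-1) + (-6)*(-10) = 90
C[2][0] = (-6)*(3) + (-7)*(-5) + (5)*(-10) = -33
C[2][1] = (-6)*(-4) + (-7)*(-1) + (5)*(-10) = -19
= [[36, 84], [72, 90], [-33, -19]]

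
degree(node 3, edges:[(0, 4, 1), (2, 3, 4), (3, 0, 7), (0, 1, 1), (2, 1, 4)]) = 2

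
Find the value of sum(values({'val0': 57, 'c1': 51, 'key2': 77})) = 57 + 51 + 77
= 185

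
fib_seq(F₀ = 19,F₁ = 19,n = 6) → F_2 = F_1 + F_0 = 38
F_3 = F_2 + F_1 = 57
F_4 = F_3 + F_2 = 95
...
= [19, 19, 38, 57, 95, 152]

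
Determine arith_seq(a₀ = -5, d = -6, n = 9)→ a_0 = -5 + 0*-6 = -5
a_1 = -5 + 1*-6 = -11
a_2 = -5 + 2*-6 = -17
...
= [-5, -11, -17, -23, -29, -35, -41, -47, -53]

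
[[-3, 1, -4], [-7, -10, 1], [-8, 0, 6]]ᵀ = [[-3, -7, -8], [1, -10, 0], [-4, 1, 6]]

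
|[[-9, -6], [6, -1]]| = 45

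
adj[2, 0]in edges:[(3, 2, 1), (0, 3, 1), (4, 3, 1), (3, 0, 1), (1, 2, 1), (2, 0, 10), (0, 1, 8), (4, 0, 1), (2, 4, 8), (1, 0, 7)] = 10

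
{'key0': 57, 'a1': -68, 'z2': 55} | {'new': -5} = {'key0': 57, 'a1': -68, 'z2': 55, 'new': -5}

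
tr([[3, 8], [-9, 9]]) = diagonal: 3 + 9
= 12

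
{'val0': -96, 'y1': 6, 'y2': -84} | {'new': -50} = {'val0': -96, 'y1': 6, 'y2': -84, 'new': -50}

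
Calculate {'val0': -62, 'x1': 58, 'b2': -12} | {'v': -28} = {'val0': -62, 'x1': 58, 'b2': -12, 'v': -28}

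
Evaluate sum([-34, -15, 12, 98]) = 61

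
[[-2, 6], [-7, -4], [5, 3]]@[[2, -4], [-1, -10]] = C[0][0] = (-2)*(2) + (6)*(-1) = -10
C[0][1] = (-2)*(-4) + (6)*(-10) = -52
C[1][0] = (-7)*(2) + (-4)*(-1) = -10
C[1][1] = (-7)*(-4) + (-4)*(-10) = 68
C[2][0] = (5)*(2) + (3)*(-1) = 7
C[2][1] = (5)*(-4) + (3)*(-10) = -50
= [[-10, -52], [-10, 68], [7, -50]]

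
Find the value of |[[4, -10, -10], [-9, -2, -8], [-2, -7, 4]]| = -1366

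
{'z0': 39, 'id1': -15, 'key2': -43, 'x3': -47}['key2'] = -43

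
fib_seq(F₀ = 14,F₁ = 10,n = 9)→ F_2 = F_1 + F_0 = 24
F_3 = F_2 + F_1 = 34
F_4 = F_3 + F_2 = 58
...
= [14, 10, 24, 34, 58, 92, 150, 242, 392]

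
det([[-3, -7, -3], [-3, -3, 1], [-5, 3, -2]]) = (1)*(-3)*det([[-3, 1], [3, -2]]) + (-1)*(-7)*det([[-3, 1], [-5, -2]]) + (1)*(-3)*det([[-3, -3], [-5, 3]])
= -9 + 77 + 72
= 140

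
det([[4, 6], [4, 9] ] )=12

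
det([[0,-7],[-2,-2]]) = (0)*(-2) - (-7)*(-2)
= -14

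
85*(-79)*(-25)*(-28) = -4700500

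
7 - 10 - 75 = -78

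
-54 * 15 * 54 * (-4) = 174960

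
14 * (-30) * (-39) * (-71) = -1162980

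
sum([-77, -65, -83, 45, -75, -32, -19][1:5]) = slice → [-65, -83, 45, -75]
(-65) + (-83) + 45 + (-75)
= -178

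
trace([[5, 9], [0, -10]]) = diagonal: 5 + (-10)
= -5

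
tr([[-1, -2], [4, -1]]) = diagonal: (-1) + (-1)
= -2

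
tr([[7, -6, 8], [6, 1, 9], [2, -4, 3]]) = diagonal: 7 + 1 + 3
= 11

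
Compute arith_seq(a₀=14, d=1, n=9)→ [14, 15, 16, 17, 18, 19, 20, 21, 22]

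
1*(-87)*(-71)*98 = 605346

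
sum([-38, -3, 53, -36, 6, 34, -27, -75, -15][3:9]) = -113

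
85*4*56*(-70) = -1332800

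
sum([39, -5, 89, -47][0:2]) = 34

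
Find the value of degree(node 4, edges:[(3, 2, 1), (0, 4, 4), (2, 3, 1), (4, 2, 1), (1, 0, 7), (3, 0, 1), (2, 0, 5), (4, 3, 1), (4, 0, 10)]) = incident: (0,4), (4,2), (4,3), (4,0)
= 4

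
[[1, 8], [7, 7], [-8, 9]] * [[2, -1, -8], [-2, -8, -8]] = [[-14, -65, -72], [0, -63, -112], [-34, -64, -8]]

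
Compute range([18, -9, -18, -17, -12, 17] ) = 36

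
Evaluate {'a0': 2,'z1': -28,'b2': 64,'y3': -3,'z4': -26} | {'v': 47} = {'a0': 2, 'z1': -28, 'b2': 64, 'y3': -3, 'z4': -26, 'v': 47}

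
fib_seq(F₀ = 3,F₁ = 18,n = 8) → F_2 = F_1 + F_0 = 21
F_3 = F_2 + F_1 = 39
F_4 = F_3 + F_2 = 60
...
= [3, 18, 21, 39, 60, 99, 159, 258]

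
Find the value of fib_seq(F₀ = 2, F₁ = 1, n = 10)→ F_2 = F_1 + F_0 = 3
F_3 = F_2 + F_1 = 4
F_4 = F_3 + F_2 = 7
...
= [2, 1, 3, 4, 7, 11, 18, 29, 47, 76]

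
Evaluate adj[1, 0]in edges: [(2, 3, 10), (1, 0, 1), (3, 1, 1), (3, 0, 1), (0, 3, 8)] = 1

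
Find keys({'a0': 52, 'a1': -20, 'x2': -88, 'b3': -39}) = ['a0', 'a1', 'x2', 'b3']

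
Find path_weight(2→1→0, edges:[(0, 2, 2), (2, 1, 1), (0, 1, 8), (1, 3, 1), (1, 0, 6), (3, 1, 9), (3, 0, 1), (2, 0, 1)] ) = 7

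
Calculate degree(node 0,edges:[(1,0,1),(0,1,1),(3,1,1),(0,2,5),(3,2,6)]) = incident: (1,0), (0,1), (0,2)
= 3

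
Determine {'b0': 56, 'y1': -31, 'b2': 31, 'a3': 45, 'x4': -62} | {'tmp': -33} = {'b0': 56, 'y1': -31, 'b2': 31, 'a3': 45, 'x4': -62, 'tmp': -33}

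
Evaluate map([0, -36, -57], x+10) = 0+10=10, -36+10=-26, -57+10=-47
= [10, -26, -47]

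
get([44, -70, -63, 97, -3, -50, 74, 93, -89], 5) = -50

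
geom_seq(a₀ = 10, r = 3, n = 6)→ a_0 = 10*3^0 = 10
a_1 = 10*3^1 = 30
a_2 = 10*3^2 = 90
...
= [10, 30, 90, 270, 810, 2430]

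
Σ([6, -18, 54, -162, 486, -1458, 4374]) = 6 + -18 + 54 + -162 + 486 + -1458 + 4374
= 3282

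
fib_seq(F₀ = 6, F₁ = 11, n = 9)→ F_2 = F_1 + F_0 = 17
F_3 = F_2 + F_1 = 28
F_4 = F_3 + F_2 = 45
...
= [6, 11, 17, 28, 45, 73, 118, 191, 309]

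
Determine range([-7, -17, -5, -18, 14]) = 32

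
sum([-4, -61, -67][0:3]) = -132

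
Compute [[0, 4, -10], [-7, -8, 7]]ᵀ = [[0, -7], [4, -8], [-10, 7]]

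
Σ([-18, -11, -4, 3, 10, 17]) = (-18) + (-11) + (-4) + 3 + 10 + 17
= -3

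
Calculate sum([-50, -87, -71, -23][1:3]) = -158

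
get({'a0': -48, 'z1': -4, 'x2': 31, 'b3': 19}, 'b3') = 19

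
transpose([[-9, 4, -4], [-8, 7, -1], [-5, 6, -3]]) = [[-9, -8, -5], [4, 7, 6], [-4, -1, -3]]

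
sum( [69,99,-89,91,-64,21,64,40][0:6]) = slice → [69, 99, -89, 91, -64, 21]
69 + 99 + (-89) + 91 + (-64) + 21
= 127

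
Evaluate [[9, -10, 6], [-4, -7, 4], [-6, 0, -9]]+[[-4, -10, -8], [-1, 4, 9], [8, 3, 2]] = [[5, -20, -2], [-5, -3, 13], [2, 3, -7]]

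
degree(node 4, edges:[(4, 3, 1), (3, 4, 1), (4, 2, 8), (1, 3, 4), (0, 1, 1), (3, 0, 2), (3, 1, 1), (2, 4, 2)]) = incident: (4,3), (3,4), (4,2), (2,4)
= 4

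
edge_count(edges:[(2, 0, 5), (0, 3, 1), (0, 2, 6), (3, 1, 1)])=4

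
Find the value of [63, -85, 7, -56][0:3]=[63, -85, 7]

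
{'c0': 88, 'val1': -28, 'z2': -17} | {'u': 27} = {'c0': 88, 'val1': -28, 'z2': -17, 'u': 27}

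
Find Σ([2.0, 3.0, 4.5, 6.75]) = 2.0 + 3.0 + 4.5 + 6.75
= 16.25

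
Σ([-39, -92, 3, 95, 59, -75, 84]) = 35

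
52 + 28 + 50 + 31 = 161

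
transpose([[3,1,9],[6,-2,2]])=[[3, 6], [1, -2], [9, 2]]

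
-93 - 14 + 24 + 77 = -6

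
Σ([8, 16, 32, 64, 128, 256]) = 504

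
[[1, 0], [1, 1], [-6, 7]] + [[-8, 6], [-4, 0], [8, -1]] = [[-7, 6], [-3, 1], [2, 6]]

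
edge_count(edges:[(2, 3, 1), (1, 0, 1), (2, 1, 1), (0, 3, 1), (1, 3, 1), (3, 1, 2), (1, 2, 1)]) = 7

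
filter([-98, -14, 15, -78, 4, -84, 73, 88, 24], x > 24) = [73, 88]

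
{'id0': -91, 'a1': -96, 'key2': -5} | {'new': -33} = {'id0': -91, 'a1': -96, 'key2': -5, 'new': -33}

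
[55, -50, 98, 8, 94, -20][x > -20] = keep x where x > -20: 55✓, -50✗, 98✓, 8✓, 94✓, -20✗
= [55, 98, 8, 94]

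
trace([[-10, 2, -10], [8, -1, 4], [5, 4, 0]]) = diagonal: (-10) + (-1) + 0
= -11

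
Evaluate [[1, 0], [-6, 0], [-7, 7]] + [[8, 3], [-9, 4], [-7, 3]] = [[9, 3], [-15, 4], [-14, 10]]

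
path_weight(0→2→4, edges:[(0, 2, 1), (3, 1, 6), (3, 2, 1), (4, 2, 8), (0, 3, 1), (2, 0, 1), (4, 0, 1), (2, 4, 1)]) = w(0→2)=1 + w(2→4)=1
= 2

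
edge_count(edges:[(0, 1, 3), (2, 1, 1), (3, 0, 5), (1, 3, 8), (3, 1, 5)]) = 5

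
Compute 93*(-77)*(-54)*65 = 25135110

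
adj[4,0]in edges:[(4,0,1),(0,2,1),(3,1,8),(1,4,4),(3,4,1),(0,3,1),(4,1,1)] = 1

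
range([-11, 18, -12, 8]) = 30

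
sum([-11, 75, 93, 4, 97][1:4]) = slice → [75, 93, 4]
75 + 93 + 4
= 172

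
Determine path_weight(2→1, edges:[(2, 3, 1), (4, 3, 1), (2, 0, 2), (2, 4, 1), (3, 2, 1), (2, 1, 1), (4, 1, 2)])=w(2→1)=1
= 1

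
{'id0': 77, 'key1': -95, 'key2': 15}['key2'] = 15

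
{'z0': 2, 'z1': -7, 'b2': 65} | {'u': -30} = {'z0': 2, 'z1': -7, 'b2': 65, 'u': -30}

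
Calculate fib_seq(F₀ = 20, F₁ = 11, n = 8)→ [20, 11, 31, 42, 73, 115, 188, 303]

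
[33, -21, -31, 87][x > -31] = keep x where x > -31: 33✓, -21✓, -31✗, 87✓
= [33, -21, 87]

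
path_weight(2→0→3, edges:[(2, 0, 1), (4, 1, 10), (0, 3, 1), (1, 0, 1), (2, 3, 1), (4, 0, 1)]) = 2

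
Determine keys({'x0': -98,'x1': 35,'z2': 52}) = ['x0', 'x1', 'z2']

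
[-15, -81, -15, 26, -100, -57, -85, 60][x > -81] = keep x where x > -81: -15✓, -81✗, -15✓, 26✓, -100✗, -57✓, -85✗, 60✓
= [-15, -15, 26, -57, 60]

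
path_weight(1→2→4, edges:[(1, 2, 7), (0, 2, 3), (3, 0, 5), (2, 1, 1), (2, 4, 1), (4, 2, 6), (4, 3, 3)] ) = w(1→2)=7 + w(2→4)=1
= 8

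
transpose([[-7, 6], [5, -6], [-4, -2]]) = [[-7, 5, -4], [6, -6, -2]]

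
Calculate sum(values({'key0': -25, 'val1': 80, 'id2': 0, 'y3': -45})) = 10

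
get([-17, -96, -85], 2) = -85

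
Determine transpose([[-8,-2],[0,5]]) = [[-8, 0], [-2, 5]]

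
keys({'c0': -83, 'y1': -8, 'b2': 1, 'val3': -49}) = ['c0', 'y1', 'b2', 'val3']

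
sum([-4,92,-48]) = 40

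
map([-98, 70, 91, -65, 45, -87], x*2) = -98*2=-196, 70*2=140, 91*2=182, -65*2=-130, 45*2=90, -87*2=-174
= [-196, 140, 182, -130, 90, -174]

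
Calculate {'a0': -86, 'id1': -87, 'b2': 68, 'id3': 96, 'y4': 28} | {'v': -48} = {'a0': -86, 'id1': -87, 'b2': 68, 'id3': 96, 'y4': 28, 'v': -48}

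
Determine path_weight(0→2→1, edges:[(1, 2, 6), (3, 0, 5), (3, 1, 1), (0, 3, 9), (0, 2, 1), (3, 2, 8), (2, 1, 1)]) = 2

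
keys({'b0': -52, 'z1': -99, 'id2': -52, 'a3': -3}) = ['b0', 'z1', 'id2', 'a3']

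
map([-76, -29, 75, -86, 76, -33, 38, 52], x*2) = [-152, -58, 150, -172, 152, -66, 76, 104]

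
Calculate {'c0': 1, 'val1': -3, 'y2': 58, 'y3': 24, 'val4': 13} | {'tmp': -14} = {'c0': 1, 'val1': -3, 'y2': 58, 'y3': 24, 'val4': 13, 'tmp': -14}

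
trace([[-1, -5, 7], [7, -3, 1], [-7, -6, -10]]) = -14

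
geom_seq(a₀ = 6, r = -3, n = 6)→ [6, -18, 54, -162, 486, -1458]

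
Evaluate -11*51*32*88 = -1579776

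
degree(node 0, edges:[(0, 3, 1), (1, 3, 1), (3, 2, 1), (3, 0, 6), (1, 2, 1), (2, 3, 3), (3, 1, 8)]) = 2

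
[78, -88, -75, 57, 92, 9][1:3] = [-88, -75]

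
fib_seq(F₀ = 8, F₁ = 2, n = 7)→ F_2 = F_1 + F_0 = 10
F_3 = F_2 + F_1 = 12
F_4 = F_3 + F_2 = 22
...
= [8, 2, 10, 12, 22, 34, 56]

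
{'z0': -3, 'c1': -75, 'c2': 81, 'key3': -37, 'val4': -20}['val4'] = -20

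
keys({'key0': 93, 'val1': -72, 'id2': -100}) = ['key0', 'val1', 'id2']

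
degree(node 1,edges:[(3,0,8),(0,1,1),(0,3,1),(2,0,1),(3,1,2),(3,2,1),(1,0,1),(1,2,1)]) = 4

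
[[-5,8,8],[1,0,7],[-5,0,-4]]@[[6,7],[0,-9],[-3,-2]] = C[0][0] = (-5)*(6) + (8)*(0) + (8)*(-3) = -54
C[0][1] = (-5)*(7) + (8)*(-9) + (8)*(-2) = -123
C[1][0] = (1)*(6) + (0)*(0) + (7)*(-3) = -15
C[1][1] = (1)*(7) + (0)*(-9) + (7)*(-2) = -7
C[2][0] = (-5)*(6) + (0)*(0) + (-4)*(-3) = -18
C[2][1] = (-5)*(7) + (0)*(-9) + (-4)*(-2) = -27
= [[-54, -123], [-15, -7], [-18, -27]]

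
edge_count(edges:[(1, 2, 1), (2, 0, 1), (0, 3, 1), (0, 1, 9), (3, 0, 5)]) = 5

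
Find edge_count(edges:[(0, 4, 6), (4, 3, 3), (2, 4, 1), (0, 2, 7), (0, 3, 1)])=5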